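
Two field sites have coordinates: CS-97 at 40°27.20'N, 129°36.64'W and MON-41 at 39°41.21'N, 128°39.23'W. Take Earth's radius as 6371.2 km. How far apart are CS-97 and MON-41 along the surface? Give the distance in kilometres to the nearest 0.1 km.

CS-97: φ = +40.45333°, λ = -129.61067°
MON-41: φ = +39.68683°, λ = -128.65383°
Δφ = -0.7665°,  Δλ = 0.9568°
a = sin²(Δφ/2) + cos φ₁ cos φ₂ sin²(Δλ/2) = 0.000086
c = 2·arcsin(√a) = 0.018501 rad = 1.0600°
d = R·c = 6371.2 × 0.018501 = 117.9 km

117.9 km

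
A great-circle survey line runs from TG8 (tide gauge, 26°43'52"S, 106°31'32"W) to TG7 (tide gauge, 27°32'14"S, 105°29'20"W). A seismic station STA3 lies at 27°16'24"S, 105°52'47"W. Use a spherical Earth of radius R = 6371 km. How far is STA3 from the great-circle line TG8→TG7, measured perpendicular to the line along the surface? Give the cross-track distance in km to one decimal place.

3.2 km

TG8: φ = -26.73111°, λ = -106.52556°
TG7: φ = -27.53722°, λ = -105.48889°
STA3: φ = -27.27333°, λ = -105.87972°
δ₁₃ = central angle TG8→STA3 = 0.013799 rad  (haversine)
θ₁₃ = bearing TG8→STA3 = 133.444°,  θ₁₂ = bearing TG8→TG7 = 131.381°
dₓₜ = R·arcsin(sin δ₁₃ · sin(θ₁₃ − θ₁₂)) = 6371·arcsin(0.01380·sin(2.063°)) = 3.165 km
|dₓₜ| = 3.165 km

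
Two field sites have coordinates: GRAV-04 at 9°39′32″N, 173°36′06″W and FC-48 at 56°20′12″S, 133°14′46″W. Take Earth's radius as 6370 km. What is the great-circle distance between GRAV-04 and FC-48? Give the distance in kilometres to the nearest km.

GRAV-04: φ = +9.65889°, λ = -173.60167°
FC-48: φ = -56.33667°, λ = -133.24611°
Δφ = -65.9956°,  Δλ = 40.3556°
a = sin²(Δφ/2) + cos φ₁ cos φ₂ sin²(Δλ/2) = 0.361613
c = 2·arcsin(√a) = 1.290361 rad = 73.9323°
d = R·c = 6370 × 1.290361 = 8219.6 km

8220 km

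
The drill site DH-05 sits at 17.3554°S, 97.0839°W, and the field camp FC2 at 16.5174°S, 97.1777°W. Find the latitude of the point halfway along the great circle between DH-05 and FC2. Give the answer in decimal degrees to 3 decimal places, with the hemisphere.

16.936°S

Bx = cos φ₂ cos Δλ = 0.958732,  By = cos φ₂ sin Δλ = -0.001570
φₘ = atan2(sin φ₁ + sin φ₂, √((cos φ₁ + Bx)² + By²)) = -16.93641°
λₘ = λ₁ + atan2(By, cos φ₁ + Bx) = -97.13090°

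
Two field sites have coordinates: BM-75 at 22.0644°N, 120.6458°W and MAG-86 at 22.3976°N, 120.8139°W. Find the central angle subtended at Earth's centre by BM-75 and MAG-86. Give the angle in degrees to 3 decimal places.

0.368°

Δφ = 0.3332°,  Δλ = -0.1681°
a = sin²(Δφ/2) + cos φ₁ cos φ₂ sin²(Δλ/2) = 0.000010
c = 2·arcsin(√a) = 0.006418 rad = 0.3677°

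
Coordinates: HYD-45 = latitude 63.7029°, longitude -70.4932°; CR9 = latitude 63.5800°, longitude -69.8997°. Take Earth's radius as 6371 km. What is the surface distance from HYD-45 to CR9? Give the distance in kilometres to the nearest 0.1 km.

32.3 km

Δφ = -0.1229°,  Δλ = 0.5935°
a = sin²(Δφ/2) + cos φ₁ cos φ₂ sin²(Δλ/2) = 0.000006
c = 2·arcsin(√a) = 0.005075 rad = 0.2908°
d = R·c = 6371 × 0.005075 = 32.3 km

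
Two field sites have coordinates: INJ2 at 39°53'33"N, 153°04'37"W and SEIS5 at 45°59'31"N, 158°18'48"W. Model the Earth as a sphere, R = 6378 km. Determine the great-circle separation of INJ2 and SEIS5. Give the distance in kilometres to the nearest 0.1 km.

INJ2: φ = +39.89250°, λ = -153.07694°
SEIS5: φ = +45.99194°, λ = -158.31333°
Δφ = 6.0994°,  Δλ = -5.2364°
a = sin²(Δφ/2) + cos φ₁ cos φ₂ sin²(Δλ/2) = 0.003943
c = 2·arcsin(√a) = 0.125667 rad = 7.2002°
d = R·c = 6378 × 0.125667 = 801.5 km

801.5 km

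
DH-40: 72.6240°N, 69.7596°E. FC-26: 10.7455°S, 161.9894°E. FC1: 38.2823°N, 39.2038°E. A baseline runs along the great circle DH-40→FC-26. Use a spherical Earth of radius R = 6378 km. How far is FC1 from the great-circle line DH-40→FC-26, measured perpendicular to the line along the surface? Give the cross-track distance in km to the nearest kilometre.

3105 km

δ₁₃ = central angle DH-40→FC1 = 0.654858 rad  (haversine)
θ₁₃ = bearing DH-40→FC1 = 220.936°,  θ₁₂ = bearing DH-40→FC-26 = 91.120°
dₓₜ = R·arcsin(sin δ₁₃ · sin(θ₁₃ − θ₁₂)) = 6378·arcsin(0.60905·sin(129.816°)) = 3104.894 km
|dₓₜ| = 3104.894 km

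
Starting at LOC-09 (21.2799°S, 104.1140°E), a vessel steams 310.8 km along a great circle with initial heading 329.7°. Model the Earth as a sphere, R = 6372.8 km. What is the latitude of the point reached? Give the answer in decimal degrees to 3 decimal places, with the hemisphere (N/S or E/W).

18.861°S

δ = d/R = 310.8/6372.8 = 0.048770 rad
φ₂ = arcsin(sin φ₁ cos δ + cos φ₁ sin δ cos θ)
   = arcsin(-0.36292·0.99881 + 0.93182·0.04875·0.86340) = -18.86090°
λ₂ = λ₁ + atan2(sin θ sin δ cos φ₁, cos δ − sin φ₁ sin φ₂) = 102.62463°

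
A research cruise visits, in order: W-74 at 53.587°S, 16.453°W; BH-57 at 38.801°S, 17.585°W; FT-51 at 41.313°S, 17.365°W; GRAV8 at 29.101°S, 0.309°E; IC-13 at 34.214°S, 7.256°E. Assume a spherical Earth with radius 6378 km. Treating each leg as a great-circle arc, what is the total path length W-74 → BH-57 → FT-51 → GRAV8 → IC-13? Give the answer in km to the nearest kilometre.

4896 km

W-74→BH-57: c = 0.258418 rad, d = 1648.19 km
BH-57→FT-51: c = 0.043941 rad, d = 280.26 km
FT-51→GRAV8: c = 0.328913 rad, d = 2097.81 km
GRAV8→IC-13: c = 0.136368 rad, d = 869.76 km
Total = 1648.19 + 280.26 + 2097.81 + 869.76 = 4896.01 km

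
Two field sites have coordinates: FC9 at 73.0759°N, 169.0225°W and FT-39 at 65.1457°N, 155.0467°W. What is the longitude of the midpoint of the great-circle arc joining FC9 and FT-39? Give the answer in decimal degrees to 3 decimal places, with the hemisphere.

Bx = cos φ₂ cos Δλ = 0.407870,  By = cos φ₂ sin Δλ = 0.101510
φₘ = atan2(sin φ₁ + sin φ₂, √((cos φ₁ + Bx)² + By²)) = 69.24801°
λₘ = λ₁ + atan2(By, cos φ₁ + Bx) = -160.75934°

160.759°W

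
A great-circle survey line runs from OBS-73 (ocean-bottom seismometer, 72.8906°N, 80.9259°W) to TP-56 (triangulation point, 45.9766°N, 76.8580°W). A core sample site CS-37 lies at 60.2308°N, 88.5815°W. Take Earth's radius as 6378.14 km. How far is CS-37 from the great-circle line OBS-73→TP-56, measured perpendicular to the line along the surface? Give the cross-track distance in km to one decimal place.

δ₁₃ = central angle OBS-73→CS-37 = 0.226819 rad  (haversine)
θ₁₃ = bearing OBS-73→CS-37 = 197.105°,  θ₁₂ = bearing OBS-73→TP-56 = 173.761°
dₓₜ = R·arcsin(sin δ₁₃ · sin(θ₁₃ − θ₁₂)) = 6378.14·arcsin(0.22488·sin(23.344°)) = 569.100 km
|dₓₜ| = 569.100 km

569.1 km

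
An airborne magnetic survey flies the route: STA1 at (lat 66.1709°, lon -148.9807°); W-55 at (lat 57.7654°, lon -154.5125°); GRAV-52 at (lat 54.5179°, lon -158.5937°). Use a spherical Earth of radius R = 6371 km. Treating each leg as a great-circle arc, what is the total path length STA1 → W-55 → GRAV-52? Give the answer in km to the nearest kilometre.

1418 km

STA1→W-55: c = 0.153417 rad, d = 977.42 km
W-55→GRAV-52: c = 0.069165 rad, d = 440.65 km
Total = 977.42 + 440.65 = 1418.07 km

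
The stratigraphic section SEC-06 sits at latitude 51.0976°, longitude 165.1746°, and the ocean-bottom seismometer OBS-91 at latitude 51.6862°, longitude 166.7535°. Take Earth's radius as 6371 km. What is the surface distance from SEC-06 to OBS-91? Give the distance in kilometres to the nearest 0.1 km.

127.6 km

Δφ = 0.5886°,  Δλ = 1.5789°
a = sin²(Δφ/2) + cos φ₁ cos φ₂ sin²(Δλ/2) = 0.000100
c = 2·arcsin(√a) = 0.020030 rad = 1.1476°
d = R·c = 6371 × 0.020030 = 127.6 km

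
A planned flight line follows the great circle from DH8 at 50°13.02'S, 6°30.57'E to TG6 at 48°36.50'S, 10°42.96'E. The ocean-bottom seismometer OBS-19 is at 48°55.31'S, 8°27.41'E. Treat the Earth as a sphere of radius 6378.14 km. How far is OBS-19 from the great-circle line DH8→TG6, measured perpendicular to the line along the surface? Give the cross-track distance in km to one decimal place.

DH8: φ = -50.21700°, λ = +6.50950°
TG6: φ = -48.60833°, λ = +10.71600°
OBS-19: φ = -48.92183°, λ = +8.45683°
δ₁₃ = central angle DH8→OBS-19 = 0.031570 rad  (haversine)
θ₁₃ = bearing DH8→OBS-19 = 45.022°,  θ₁₂ = bearing DH8→TG6 = 61.163°
dₓₜ = R·arcsin(sin δ₁₃ · sin(θ₁₃ − θ₁₂)) = 6378.14·arcsin(0.03157·sin(-16.141°)) = -55.970 km
|dₓₜ| = 55.970 km

56.0 km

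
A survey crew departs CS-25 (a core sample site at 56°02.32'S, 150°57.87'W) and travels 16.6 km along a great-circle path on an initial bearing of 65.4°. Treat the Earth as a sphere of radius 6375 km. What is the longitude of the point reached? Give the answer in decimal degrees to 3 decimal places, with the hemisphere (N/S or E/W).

CS-25: φ = -56.03867°, λ = -150.96450°
δ = d/R = 16.6/6375 = 0.002604 rad
φ₂ = arcsin(sin φ₁ cos δ + cos φ₁ sin δ cos θ)
   = arcsin(-0.82941·1.00000 + 0.55863·0.00260·0.41628) = -55.97632°
λ₂ = λ₁ + atan2(sin θ sin δ cos φ₁, cos δ − sin φ₁ sin φ₂) = -150.72206°

150.722°W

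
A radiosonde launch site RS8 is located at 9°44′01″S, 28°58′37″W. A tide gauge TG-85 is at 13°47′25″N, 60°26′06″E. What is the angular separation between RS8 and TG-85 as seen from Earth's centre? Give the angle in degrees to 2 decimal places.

91.75°

RS8: φ = -9.73361°, λ = -28.97694°
TG-85: φ = +13.79028°, λ = +60.43500°
Δφ = 23.5239°,  Δλ = 89.4119°
a = sin²(Δφ/2) + cos φ₁ cos φ₂ sin²(Δλ/2) = 0.515238
c = 2·arcsin(√a) = 1.601277 rad = 91.7464°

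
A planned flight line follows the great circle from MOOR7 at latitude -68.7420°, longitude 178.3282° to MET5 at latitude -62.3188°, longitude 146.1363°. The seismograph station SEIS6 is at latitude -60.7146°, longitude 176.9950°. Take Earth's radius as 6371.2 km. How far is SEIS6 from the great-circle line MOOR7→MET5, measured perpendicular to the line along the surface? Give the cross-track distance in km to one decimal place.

δ₁₃ = central angle MOOR7→SEIS6 = 0.140448 rad  (haversine)
θ₁₃ = bearing MOOR7→SEIS6 = 355.337°,  θ₁₂ = bearing MOOR7→MET5 = 280.376°
dₓₜ = R·arcsin(sin δ₁₃ · sin(θ₁₃ − θ₁₂)) = 6371.2·arcsin(0.13999·sin(74.961°)) = 863.981 km
|dₓₜ| = 863.981 km

864.0 km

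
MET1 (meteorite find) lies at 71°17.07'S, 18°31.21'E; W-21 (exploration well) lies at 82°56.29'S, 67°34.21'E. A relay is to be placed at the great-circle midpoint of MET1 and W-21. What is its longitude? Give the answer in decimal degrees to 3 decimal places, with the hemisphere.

31.544°E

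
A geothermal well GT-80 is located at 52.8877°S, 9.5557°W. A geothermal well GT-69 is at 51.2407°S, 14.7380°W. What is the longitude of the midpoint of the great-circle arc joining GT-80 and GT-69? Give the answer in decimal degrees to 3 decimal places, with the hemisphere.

12.195°W

Bx = cos φ₂ cos Δλ = 0.623491,  By = cos φ₂ sin Δλ = -0.056548
φₘ = atan2(sin φ₁ + sin φ₂, √((cos φ₁ + Bx)² + By²)) = -52.09261°
λₘ = λ₁ + atan2(By, cos φ₁ + Bx) = -12.19466°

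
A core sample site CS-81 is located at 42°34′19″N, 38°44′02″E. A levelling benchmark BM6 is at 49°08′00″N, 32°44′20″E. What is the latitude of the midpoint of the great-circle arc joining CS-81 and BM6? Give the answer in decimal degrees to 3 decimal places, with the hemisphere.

45.892°N

CS-81: φ = +42.57194°, λ = +38.73389°
BM6: φ = +49.13333°, λ = +32.73889°
Bx = cos φ₂ cos Δλ = 0.650723,  By = cos φ₂ sin Δλ = -0.068336
φₘ = atan2(sin φ₁ + sin φ₂, √((cos φ₁ + Bx)² + By²)) = 45.89171°
λₘ = λ₁ + atan2(By, cos φ₁ + Bx) = 35.91356°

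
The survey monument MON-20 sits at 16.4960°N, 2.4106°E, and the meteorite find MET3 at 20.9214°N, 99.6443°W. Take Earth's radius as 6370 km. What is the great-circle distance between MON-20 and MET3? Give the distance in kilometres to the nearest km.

Δφ = 4.4254°,  Δλ = -102.0549°
a = sin²(Δφ/2) + cos φ₁ cos φ₂ sin²(Δλ/2) = 0.542828
c = 2·arcsin(√a) = 1.656557 rad = 94.9137°
d = R·c = 6370 × 1.656557 = 10552.3 km

10552 km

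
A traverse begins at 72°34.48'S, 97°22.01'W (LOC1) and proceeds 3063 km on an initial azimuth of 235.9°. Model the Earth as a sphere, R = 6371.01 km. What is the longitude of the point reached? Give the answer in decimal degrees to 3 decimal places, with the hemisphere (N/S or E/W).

175.345°E

LOC1: φ = -72.57467°, λ = -97.36683°
δ = d/R = 3063/6371.01 = 0.480771 rad
φ₂ = arcsin(sin φ₁ cos δ + cos φ₁ sin δ cos θ)
   = arcsin(-0.95411·0.88664 + 0.29946·0.46246·-0.56064) = -67.45699°
λ₂ = λ₁ + atan2(sin θ sin δ cos φ₁, cos δ − sin φ₁ sin φ₂) = 175.34502°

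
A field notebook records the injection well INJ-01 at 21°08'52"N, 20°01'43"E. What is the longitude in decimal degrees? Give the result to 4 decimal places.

20.0286°E

20° + 1′/60 + 43″/3600 = 20 + 0.01667 + 0.01194 = 20.0286°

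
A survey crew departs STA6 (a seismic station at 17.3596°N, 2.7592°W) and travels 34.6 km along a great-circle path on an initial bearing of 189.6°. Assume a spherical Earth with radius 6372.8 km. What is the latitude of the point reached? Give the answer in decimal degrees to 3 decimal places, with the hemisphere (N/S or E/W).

δ = d/R = 34.6/6372.8 = 0.005429 rad
φ₂ = arcsin(sin φ₁ cos δ + cos φ₁ sin δ cos θ)
   = arcsin(0.29837·0.99999 + 0.95445·0.00543·-0.98600) = 17.05287°
λ₂ = λ₁ + atan2(sin θ sin δ cos φ₁, cos δ − sin φ₁ sin φ₂) = -2.81346°

17.053°N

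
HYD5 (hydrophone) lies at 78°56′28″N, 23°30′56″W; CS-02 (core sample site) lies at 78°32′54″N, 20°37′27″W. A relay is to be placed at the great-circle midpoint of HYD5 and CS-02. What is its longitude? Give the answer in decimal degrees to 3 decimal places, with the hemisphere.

22.045°W

HYD5: φ = +78.94111°, λ = -23.51556°
CS-02: φ = +78.54833°, λ = -20.62417°
Bx = cos φ₂ cos Δλ = 0.198288,  By = cos φ₂ sin Δλ = 0.010015
φₘ = atan2(sin φ₁ + sin φ₂, √((cos φ₁ + Bx)² + By²)) = 78.74821°
λₘ = λ₁ + atan2(By, cos φ₁ + Bx) = -22.04496°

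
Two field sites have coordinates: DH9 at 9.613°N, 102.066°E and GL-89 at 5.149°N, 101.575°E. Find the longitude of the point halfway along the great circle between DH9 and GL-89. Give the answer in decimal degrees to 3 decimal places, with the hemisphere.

101.819°E

Bx = cos φ₂ cos Δλ = 0.995928,  By = cos φ₂ sin Δλ = -0.008535
φₘ = atan2(sin φ₁ + sin φ₂, √((cos φ₁ + Bx)² + By²)) = 7.38107°
λₘ = λ₁ + atan2(By, cos φ₁ + Bx) = 101.81926°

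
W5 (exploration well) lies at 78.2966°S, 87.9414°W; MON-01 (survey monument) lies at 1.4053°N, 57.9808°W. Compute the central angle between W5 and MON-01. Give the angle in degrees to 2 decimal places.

81.28°

Δφ = 79.7019°,  Δλ = 29.9606°
a = sin²(Δφ/2) + cos φ₁ cos φ₂ sin²(Δλ/2) = 0.424164
c = 2·arcsin(√a) = 1.418537 rad = 81.2762°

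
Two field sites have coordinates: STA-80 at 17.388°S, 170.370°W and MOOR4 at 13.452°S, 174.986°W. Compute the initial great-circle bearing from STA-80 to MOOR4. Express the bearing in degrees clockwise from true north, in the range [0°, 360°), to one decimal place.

Δλ = -4.6160°
y = sin Δλ · cos φ₂ = -0.078269
x = cos φ₁ sin φ₂ − sin φ₁ cos φ₂ cos Δλ = 0.067699
θ = atan2(y, x) = -49.1417° → 310.8583° (mod 360°)

310.9°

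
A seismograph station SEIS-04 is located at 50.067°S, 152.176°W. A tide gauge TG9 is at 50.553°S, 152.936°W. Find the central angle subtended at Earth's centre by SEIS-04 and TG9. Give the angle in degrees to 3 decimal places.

Δφ = -0.4860°,  Δλ = -0.7600°
a = sin²(Δφ/2) + cos φ₁ cos φ₂ sin²(Δλ/2) = 0.000036
c = 2·arcsin(√a) = 0.011988 rad = 0.6868°

0.687°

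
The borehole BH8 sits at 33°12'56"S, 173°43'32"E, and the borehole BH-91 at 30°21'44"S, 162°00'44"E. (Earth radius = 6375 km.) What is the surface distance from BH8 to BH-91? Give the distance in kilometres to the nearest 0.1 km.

1151.6 km

BH8: φ = -33.21556°, λ = +173.72556°
BH-91: φ = -30.36222°, λ = +162.01222°
Δφ = 2.8533°,  Δλ = -11.7133°
a = sin²(Δφ/2) + cos φ₁ cos φ₂ sin²(Δλ/2) = 0.008136
c = 2·arcsin(√a) = 0.180647 rad = 10.3503°
d = R·c = 6375 × 0.180647 = 1151.6 km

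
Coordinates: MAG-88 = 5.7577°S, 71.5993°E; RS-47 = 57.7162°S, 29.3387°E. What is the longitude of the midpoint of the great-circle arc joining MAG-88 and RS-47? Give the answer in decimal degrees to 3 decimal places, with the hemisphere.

Bx = cos φ₂ cos Δλ = 0.395294,  By = cos φ₂ sin Δλ = -0.359193
φₘ = atan2(sin φ₁ + sin φ₂, √((cos φ₁ + Bx)² + By²)) = -33.37030°
λₘ = λ₁ + atan2(By, cos φ₁ + Bx) = 57.11281°

57.113°E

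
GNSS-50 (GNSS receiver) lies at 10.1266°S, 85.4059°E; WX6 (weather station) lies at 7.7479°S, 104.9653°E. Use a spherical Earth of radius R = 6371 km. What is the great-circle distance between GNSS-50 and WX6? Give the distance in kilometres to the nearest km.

2164 km

Δφ = 2.3787°,  Δλ = 19.5594°
a = sin²(Δφ/2) + cos φ₁ cos φ₂ sin²(Δλ/2) = 0.028575
c = 2·arcsin(√a) = 0.339712 rad = 19.4640°
d = R·c = 6371 × 0.339712 = 2164.3 km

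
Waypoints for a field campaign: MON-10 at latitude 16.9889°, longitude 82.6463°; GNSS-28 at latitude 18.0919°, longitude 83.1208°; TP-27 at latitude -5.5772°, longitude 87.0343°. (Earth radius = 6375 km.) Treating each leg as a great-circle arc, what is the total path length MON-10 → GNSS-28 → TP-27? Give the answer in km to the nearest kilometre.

MON-10→GNSS-28: c = 0.020808 rad, d = 132.65 km
GNSS-28→TP-27: c = 0.418565 rad, d = 2668.35 km
Total = 132.65 + 2668.35 = 2801.00 km

2801 km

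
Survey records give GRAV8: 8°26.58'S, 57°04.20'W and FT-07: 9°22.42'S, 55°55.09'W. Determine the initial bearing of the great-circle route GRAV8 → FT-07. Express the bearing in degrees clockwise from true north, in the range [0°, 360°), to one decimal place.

GRAV8: φ = -8.44300°, λ = -57.07000°
FT-07: φ = -9.37367°, λ = -55.91817°
Δλ = 1.1518°
y = sin Δλ · cos φ₂ = 0.019834
x = cos φ₁ sin φ₂ − sin φ₁ cos φ₂ cos Δλ = -0.016272
θ = atan2(y, x) = 129.3660° → 129.3660° (mod 360°)

129.4°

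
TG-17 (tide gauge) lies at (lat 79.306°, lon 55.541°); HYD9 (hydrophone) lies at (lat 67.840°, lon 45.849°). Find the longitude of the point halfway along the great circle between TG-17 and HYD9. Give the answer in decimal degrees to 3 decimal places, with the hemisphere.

49.041°E

Bx = cos φ₂ cos Δλ = 0.371811,  By = cos φ₂ sin Δλ = -0.063501
φₘ = atan2(sin φ₁ + sin φ₂, √((cos φ₁ + Bx)² + By²)) = 73.62212°
λₘ = λ₁ + atan2(By, cos φ₁ + Bx) = 49.04135°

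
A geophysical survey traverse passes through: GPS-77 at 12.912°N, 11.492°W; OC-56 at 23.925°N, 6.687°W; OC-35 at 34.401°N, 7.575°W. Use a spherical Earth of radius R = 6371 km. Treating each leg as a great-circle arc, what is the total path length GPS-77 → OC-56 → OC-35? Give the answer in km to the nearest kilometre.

GPS-77→OC-56: c = 0.207967 rad, d = 1324.96 km
OC-56→OC-35: c = 0.183338 rad, d = 1168.05 km
Total = 1324.96 + 1168.05 = 2493.01 km

2493 km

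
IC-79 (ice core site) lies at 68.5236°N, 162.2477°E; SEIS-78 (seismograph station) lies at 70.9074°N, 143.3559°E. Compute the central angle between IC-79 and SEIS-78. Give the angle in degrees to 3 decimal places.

Δφ = 2.3838°,  Δλ = -18.8918°
a = sin²(Δφ/2) + cos φ₁ cos φ₂ sin²(Δλ/2) = 0.003658
c = 2·arcsin(√a) = 0.121040 rad = 6.9351°

6.935°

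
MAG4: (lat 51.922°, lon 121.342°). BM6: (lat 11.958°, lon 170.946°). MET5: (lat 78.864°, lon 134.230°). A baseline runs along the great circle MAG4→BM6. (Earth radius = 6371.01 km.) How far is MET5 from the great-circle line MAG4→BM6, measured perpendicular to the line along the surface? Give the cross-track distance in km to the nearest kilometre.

δ₁₃ = central angle MAG4→MET5 = 0.476807 rad  (haversine)
θ₁₃ = bearing MAG4→MET5 = 5.386°,  θ₁₂ = bearing MAG4→BM6 = 116.489°
dₓₜ = R·arcsin(sin δ₁₃ · sin(θ₁₃ − θ₁₂)) = 6371.01·arcsin(0.45894·sin(-111.103°)) = -2818.936 km
|dₓₜ| = 2818.936 km

2819 km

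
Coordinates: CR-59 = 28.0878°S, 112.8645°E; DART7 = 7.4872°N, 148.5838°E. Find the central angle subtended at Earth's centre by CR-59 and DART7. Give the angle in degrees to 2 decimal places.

49.55°

Δφ = 35.5750°,  Δλ = 35.7193°
a = sin²(Δφ/2) + cos φ₁ cos φ₂ sin²(Δλ/2) = 0.175594
c = 2·arcsin(√a) = 0.864775 rad = 49.5480°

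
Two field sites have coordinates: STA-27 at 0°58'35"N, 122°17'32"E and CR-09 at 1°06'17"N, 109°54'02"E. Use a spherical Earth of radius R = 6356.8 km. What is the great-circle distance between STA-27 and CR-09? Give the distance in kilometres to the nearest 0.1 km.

1374.7 km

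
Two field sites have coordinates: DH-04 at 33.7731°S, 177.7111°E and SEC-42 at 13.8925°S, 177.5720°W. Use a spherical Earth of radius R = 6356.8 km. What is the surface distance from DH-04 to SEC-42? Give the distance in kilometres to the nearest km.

2256 km

Δφ = 19.8806°,  Δλ = 4.7169°
a = sin²(Δφ/2) + cos φ₁ cos φ₂ sin²(Δλ/2) = 0.031165
c = 2·arcsin(√a) = 0.354931 rad = 20.3361°
d = R·c = 6356.8 × 0.354931 = 2256.2 km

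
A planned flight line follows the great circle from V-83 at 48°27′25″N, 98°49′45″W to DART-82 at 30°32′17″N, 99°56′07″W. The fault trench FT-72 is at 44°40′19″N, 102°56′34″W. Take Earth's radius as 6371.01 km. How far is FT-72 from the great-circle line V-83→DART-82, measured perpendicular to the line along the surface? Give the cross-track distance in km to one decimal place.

V-83: φ = +48.45694°, λ = -98.82917°
DART-82: φ = +30.53806°, λ = -99.93528°
FT-72: φ = +44.67194°, λ = -102.94278°
δ₁₃ = central angle V-83→FT-72 = 0.082440 rad  (haversine)
θ₁₃ = bearing V-83→FT-72 = 218.280°,  θ₁₂ = bearing V-83→DART-82 = 183.094°
dₓₜ = R·arcsin(sin δ₁₃ · sin(θ₁₃ − θ₁₂)) = 6371.01·arcsin(0.08235·sin(35.185°)) = 302.415 km
|dₓₜ| = 302.415 km

302.4 km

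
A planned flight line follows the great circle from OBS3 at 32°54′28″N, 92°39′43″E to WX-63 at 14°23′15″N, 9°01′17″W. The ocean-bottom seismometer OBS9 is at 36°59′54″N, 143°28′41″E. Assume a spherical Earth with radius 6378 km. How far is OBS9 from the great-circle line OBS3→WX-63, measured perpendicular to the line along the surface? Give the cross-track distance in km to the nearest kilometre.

2726 km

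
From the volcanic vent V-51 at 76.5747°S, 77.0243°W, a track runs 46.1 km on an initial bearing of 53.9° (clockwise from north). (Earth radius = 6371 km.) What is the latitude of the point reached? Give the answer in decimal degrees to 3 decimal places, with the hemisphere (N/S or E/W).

δ = d/R = 46.1/6371 = 0.007236 rad
φ₂ = arcsin(sin φ₁ cos δ + cos φ₁ sin δ cos θ)
   = arcsin(-0.97267·0.99997 + 0.23218·0.00724·0.58920) = -76.32640°
λ₂ = λ₁ + atan2(sin θ sin δ cos φ₁, cos δ − sin φ₁ sin φ₂) = -75.60710°

76.326°S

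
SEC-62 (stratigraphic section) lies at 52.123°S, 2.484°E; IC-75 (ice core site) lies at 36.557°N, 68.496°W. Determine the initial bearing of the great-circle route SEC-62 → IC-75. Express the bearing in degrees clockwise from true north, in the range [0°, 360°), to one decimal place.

307.0°

Δλ = -70.9800°
y = sin Δλ · cos φ₂ = -0.759410
x = cos φ₁ sin φ₂ − sin φ₁ cos φ₂ cos Δλ = 0.572326
θ = atan2(y, x) = -52.9967° → 307.0033° (mod 360°)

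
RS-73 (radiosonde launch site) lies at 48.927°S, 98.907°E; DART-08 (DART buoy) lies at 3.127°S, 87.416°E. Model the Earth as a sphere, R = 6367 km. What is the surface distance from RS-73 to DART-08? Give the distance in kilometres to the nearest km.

Δφ = 45.8000°,  Δλ = -11.4910°
a = sin²(Δφ/2) + cos φ₁ cos φ₂ sin²(Δλ/2) = 0.157992
c = 2·arcsin(√a) = 0.817543 rad = 46.8418°
d = R·c = 6367 × 0.817543 = 5205.3 km

5205 km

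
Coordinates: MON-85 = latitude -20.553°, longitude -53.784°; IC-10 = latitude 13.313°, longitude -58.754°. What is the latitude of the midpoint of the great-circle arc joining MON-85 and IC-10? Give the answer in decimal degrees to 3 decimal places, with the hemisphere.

3.623°S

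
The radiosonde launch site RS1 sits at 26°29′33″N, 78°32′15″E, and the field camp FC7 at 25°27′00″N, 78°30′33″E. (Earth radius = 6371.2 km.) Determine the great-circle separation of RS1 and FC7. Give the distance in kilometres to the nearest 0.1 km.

RS1: φ = +26.49250°, λ = +78.53750°
FC7: φ = +25.45000°, λ = +78.50917°
Δφ = -1.0425°,  Δλ = -0.0283°
a = sin²(Δφ/2) + cos φ₁ cos φ₂ sin²(Δλ/2) = 0.000083
c = 2·arcsin(√a) = 0.018200 rad = 1.0428°
d = R·c = 6371.2 × 0.018200 = 116.0 km

116.0 km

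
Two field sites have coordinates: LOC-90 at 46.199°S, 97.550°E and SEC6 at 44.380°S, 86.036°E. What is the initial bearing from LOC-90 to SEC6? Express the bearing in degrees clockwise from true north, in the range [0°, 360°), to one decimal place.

278.5°

Δλ = -11.5140°
y = sin Δλ · cos φ₂ = -0.142663
x = cos φ₁ sin φ₂ − sin φ₁ cos φ₂ cos Δλ = 0.021361
θ = atan2(y, x) = -81.4842° → 278.5158° (mod 360°)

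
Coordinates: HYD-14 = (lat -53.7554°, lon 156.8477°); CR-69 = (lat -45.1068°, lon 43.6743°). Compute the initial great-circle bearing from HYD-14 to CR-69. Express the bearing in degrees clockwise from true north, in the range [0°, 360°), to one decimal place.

Δλ = -113.1734°
y = sin Δλ · cos φ₂ = -0.648843
x = cos φ₁ sin φ₂ − sin φ₁ cos φ₂ cos Δλ = -0.642840
θ = atan2(y, x) = -134.7337° → 225.2663° (mod 360°)

225.3°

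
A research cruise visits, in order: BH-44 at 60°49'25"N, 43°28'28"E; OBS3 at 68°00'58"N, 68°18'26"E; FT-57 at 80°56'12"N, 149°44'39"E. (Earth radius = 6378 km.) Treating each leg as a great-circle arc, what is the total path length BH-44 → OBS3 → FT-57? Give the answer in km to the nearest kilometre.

3916 km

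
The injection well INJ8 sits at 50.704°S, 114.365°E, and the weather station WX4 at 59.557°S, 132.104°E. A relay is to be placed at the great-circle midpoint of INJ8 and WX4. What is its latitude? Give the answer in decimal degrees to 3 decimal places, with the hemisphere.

Bx = cos φ₂ cos Δλ = 0.482590,  By = cos φ₂ sin Δλ = 0.154376
φₘ = atan2(sin φ₁ + sin φ₂, √((cos φ₁ + Bx)² + By²)) = -55.44911°
λₘ = λ₁ + atan2(By, cos φ₁ + Bx) = 122.24132°

55.449°S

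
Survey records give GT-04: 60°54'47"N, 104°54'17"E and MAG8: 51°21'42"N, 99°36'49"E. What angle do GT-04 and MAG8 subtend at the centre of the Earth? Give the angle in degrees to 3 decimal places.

9.988°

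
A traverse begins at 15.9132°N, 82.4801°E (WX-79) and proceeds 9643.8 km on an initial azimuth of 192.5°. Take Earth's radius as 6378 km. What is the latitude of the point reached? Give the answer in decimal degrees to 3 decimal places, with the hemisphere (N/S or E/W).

δ = d/R = 9643.8/6378 = 1.512041 rad
φ₂ = arcsin(sin φ₁ cos δ + cos φ₁ sin δ cos θ)
   = arcsin(0.27418·0.05872 + 0.96168·0.99827·-0.97630) = -67.09659°
λ₂ = λ₁ + atan2(sin θ sin δ cos φ₁, cos δ − sin φ₁ sin φ₂) = 48.75666°

67.097°S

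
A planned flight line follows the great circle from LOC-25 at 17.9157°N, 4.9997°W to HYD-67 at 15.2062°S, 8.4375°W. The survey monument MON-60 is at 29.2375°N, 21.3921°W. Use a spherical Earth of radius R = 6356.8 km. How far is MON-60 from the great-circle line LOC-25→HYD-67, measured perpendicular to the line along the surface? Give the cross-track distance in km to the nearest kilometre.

δ₁₃ = central angle LOC-25→MON-60 = 0.327685 rad  (haversine)
θ₁₃ = bearing LOC-25→MON-60 = 310.081°,  θ₁₂ = bearing LOC-25→HYD-67 = 186.051°
dₓₜ = R·arcsin(sin δ₁₃ · sin(θ₁₃ − θ₁₂)) = 6356.8·arcsin(0.32185·sin(124.030°)) = 1716.349 km
|dₓₜ| = 1716.349 km

1716 km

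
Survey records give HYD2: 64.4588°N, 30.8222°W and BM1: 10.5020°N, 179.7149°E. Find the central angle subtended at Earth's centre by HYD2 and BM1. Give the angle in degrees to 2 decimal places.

Δφ = -53.9568°,  Δλ = -149.4629°
a = sin²(Δφ/2) + cos φ₁ cos φ₂ sin²(Δλ/2) = 0.600340
c = 2·arcsin(√a) = 1.772848 rad = 101.5767°

101.58°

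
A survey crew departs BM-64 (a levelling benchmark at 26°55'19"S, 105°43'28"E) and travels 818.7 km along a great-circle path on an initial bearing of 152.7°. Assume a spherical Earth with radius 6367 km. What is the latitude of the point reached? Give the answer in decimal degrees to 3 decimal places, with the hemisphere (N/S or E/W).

BM-64: φ = -26.92194°, λ = +105.72444°
δ = d/R = 818.7/6367 = 0.128585 rad
φ₂ = arcsin(sin φ₁ cos δ + cos φ₁ sin δ cos θ)
   = arcsin(-0.45278·0.99174 + 0.89162·0.12823·-0.88862) = -33.41074°
λ₂ = λ₁ + atan2(sin θ sin δ cos φ₁, cos δ − sin φ₁ sin φ₂) = 109.76464°

33.411°S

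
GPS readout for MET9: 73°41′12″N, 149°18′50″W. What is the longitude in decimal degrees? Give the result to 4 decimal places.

149° + 18′/60 + 50″/3600 = 149 + 0.30000 + 0.01389 = 149.3139°

149.3139°W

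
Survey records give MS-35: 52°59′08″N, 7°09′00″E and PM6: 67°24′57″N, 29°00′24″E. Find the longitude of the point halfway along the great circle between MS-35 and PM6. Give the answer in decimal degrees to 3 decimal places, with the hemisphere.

MS-35: φ = +52.98556°, λ = +7.15000°
PM6: φ = +67.41583°, λ = +29.00667°
Bx = cos φ₂ cos Δλ = 0.356435,  By = cos φ₂ sin Δλ = 0.142973
φₘ = atan2(sin φ₁ + sin φ₂, √((cos φ₁ + Bx)² + By²)) = 60.62851°
λₘ = λ₁ + atan2(By, cos φ₁ + Bx) = 15.63429°

15.634°E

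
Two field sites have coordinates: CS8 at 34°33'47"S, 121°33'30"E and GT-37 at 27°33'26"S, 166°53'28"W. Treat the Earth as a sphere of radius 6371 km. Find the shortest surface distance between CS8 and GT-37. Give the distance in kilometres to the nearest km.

6719 km

CS8: φ = -34.56306°, λ = +121.55833°
GT-37: φ = -27.55722°, λ = -166.89111°
Δφ = 7.0058°,  Δλ = 71.5506°
a = sin²(Δφ/2) + cos φ₁ cos φ₂ sin²(Δλ/2) = 0.253248
c = 2·arcsin(√a) = 1.054683 rad = 60.4289°
d = R·c = 6371 × 1.054683 = 6719.4 km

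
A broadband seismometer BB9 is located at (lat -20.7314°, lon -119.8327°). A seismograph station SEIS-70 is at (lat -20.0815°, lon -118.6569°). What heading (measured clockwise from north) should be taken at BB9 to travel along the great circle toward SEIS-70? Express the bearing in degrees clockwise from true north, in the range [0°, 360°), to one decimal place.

Δλ = 1.1758°
y = sin Δλ · cos φ₂ = 0.019273
x = cos φ₁ sin φ₂ − sin φ₁ cos φ₂ cos Δλ = 0.011273
θ = atan2(y, x) = 59.6764° → 59.6764° (mod 360°)

59.7°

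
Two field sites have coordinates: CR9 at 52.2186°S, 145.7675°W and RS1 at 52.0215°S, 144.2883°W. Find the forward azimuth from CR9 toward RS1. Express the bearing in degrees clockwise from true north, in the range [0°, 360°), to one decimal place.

Δλ = 1.4792°
y = sin Δλ · cos φ₂ = 0.015885
x = cos φ₁ sin φ₂ − sin φ₁ cos φ₂ cos Δλ = 0.003278
θ = atan2(y, x) = 78.3404° → 78.3404° (mod 360°)

78.3°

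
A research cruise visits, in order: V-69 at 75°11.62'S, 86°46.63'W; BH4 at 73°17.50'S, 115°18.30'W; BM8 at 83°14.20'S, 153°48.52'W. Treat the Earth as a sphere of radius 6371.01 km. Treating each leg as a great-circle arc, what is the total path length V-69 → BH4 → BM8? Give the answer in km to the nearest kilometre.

V-69: φ = -75.19367°, λ = -86.77717°
BH4: φ = -73.29167°, λ = -115.30500°
BM8: φ = -83.23667°, λ = -153.80867°
V-69→BH4: c = 0.137742 rad, d = 877.56 km
BH4→BM8: c = 0.212000 rad, d = 1350.65 km
Total = 877.56 + 1350.65 = 2228.21 km

2228 km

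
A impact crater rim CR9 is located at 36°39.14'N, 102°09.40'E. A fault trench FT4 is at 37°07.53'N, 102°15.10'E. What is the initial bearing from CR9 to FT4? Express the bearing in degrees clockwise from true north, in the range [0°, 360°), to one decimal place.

CR9: φ = +36.65233°, λ = +102.15667°
FT4: φ = +37.12550°, λ = +102.25167°
Δλ = 0.0950°
y = sin Δλ · cos φ₂ = 0.001322
x = cos φ₁ sin φ₂ − sin φ₁ cos φ₂ cos Δλ = 0.008259
θ = atan2(y, x) = 9.0942° → 9.0942° (mod 360°)

9.1°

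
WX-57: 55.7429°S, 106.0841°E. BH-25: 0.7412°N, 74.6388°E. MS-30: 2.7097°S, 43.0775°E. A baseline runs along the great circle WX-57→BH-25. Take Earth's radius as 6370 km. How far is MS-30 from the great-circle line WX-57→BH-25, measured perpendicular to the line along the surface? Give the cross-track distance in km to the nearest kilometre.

3427 km

δ₁₃ = central angle WX-57→MS-30 = 1.272089 rad  (haversine)
θ₁₃ = bearing WX-57→MS-30 = 291.361°,  θ₁₂ = bearing WX-57→BH-25 = 323.786°
dₓₜ = R·arcsin(sin δ₁₃ · sin(θ₁₃ − θ₁₂)) = 6370·arcsin(0.95572·sin(-32.425°)) = -3427.246 km
|dₓₜ| = 3427.246 km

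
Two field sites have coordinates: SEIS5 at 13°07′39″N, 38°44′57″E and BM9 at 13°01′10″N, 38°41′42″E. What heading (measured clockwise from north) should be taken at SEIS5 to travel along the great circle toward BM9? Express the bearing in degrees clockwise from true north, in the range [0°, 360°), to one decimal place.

SEIS5: φ = +13.12750°, λ = +38.74917°
BM9: φ = +13.01944°, λ = +38.69500°
Δλ = -0.0542°
y = sin Δλ · cos φ₂ = -0.000921
x = cos φ₁ sin φ₂ − sin φ₁ cos φ₂ cos Δλ = -0.001886
θ = atan2(y, x) = -153.9680° → 206.0320° (mod 360°)

206.0°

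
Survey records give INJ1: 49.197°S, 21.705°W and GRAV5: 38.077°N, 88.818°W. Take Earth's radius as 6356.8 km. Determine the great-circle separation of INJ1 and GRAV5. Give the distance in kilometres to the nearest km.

11702 km

Δφ = 87.2740°,  Δλ = -67.1130°
a = sin²(Δφ/2) + cos φ₁ cos φ₂ sin²(Δλ/2) = 0.633389
c = 2·arcsin(√a) = 1.840845 rad = 105.4726°
d = R·c = 6356.8 × 1.840845 = 11701.9 km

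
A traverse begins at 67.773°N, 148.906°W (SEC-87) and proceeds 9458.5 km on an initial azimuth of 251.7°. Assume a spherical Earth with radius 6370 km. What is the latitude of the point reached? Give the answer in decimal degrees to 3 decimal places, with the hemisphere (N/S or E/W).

δ = d/R = 9458.5/6370 = 1.484851 rad
φ₂ = arcsin(sin φ₁ cos δ + cos φ₁ sin δ cos θ)
   = arcsin(0.92569·0.08584 + 0.37828·0.99631·-0.31399) = -2.22803°
λ₂ = λ₁ + atan2(sin θ sin δ cos φ₁, cos δ − sin φ₁ sin φ₂) = 139.89622°

2.228°S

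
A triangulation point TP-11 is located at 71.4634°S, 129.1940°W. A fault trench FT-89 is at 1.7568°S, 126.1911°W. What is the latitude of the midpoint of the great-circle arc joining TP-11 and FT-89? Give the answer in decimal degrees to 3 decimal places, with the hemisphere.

Bx = cos φ₂ cos Δλ = 0.998157,  By = cos φ₂ sin Δλ = 0.052362
φₘ = atan2(sin φ₁ + sin φ₂, √((cos φ₁ + Bx)² + By²)) = -36.61700°
λₘ = λ₁ + atan2(By, cos φ₁ + Bx) = -126.91560°

36.617°S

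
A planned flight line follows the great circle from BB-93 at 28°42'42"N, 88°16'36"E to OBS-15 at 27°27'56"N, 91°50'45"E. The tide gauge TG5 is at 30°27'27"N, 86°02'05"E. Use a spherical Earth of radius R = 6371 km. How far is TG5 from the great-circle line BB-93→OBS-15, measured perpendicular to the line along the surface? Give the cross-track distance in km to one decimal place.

BB-93: φ = +28.71167°, λ = +88.27667°
OBS-15: φ = +27.46556°, λ = +91.84583°
TG5: φ = +30.45750°, λ = +86.03472°
δ₁₃ = central angle BB-93→TG5 = 0.045674 rad  (haversine)
θ₁₃ = bearing BB-93→TG5 = 312.392°,  θ₁₂ = bearing BB-93→OBS-15 = 110.744°
dₓₜ = R·arcsin(sin δ₁₃ · sin(θ₁₃ − θ₁₂)) = 6371·arcsin(0.04566·sin(201.648°)) = -107.317 km
|dₓₜ| = 107.317 km

107.3 km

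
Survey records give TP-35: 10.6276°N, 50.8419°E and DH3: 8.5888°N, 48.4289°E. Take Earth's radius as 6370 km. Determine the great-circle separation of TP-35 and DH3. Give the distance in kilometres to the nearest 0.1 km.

348.3 km

Δφ = -2.0388°,  Δλ = -2.4130°
a = sin²(Δφ/2) + cos φ₁ cos φ₂ sin²(Δλ/2) = 0.000747
c = 2·arcsin(√a) = 0.054683 rad = 3.1331°
d = R·c = 6370 × 0.054683 = 348.3 km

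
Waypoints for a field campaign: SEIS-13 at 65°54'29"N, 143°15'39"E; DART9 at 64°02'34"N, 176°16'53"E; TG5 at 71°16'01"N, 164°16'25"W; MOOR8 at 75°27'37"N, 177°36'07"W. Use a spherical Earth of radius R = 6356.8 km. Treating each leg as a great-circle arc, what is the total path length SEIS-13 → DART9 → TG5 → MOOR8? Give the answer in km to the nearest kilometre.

3308 km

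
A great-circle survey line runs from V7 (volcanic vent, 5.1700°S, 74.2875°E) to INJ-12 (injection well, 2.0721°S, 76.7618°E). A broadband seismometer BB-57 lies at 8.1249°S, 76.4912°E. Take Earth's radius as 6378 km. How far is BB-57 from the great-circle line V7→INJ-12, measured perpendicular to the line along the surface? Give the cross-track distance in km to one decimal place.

δ₁₃ = central angle V7→BB-57 = 0.064179 rad  (haversine)
θ₁₃ = bearing V7→BB-57 = 143.591°,  θ₁₂ = bearing V7→INJ-12 = 38.645°
dₓₜ = R·arcsin(sin δ₁₃ · sin(θ₁₃ − θ₁₂)) = 6378·arcsin(0.06413·sin(104.947°)) = 395.464 km
|dₓₜ| = 395.464 km

395.5 km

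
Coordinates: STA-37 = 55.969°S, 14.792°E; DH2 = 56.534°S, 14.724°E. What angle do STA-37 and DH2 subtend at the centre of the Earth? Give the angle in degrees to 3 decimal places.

Δφ = -0.5650°,  Δλ = -0.0680°
a = sin²(Δφ/2) + cos φ₁ cos φ₂ sin²(Δλ/2) = 0.000024
c = 2·arcsin(√a) = 0.009883 rad = 0.5663°

0.566°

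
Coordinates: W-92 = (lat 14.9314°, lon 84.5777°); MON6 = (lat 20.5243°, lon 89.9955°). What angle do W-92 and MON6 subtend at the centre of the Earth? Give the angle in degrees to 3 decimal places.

7.608°

Δφ = 5.5929°,  Δλ = 5.4178°
a = sin²(Δφ/2) + cos φ₁ cos φ₂ sin²(Δλ/2) = 0.004402
c = 2·arcsin(√a) = 0.132785 rad = 7.6080°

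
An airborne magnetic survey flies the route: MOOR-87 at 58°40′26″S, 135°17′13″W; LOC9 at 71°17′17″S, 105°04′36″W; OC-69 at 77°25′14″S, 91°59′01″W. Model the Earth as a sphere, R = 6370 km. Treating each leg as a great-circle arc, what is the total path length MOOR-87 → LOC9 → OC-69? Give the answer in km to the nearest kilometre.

MOOR-87: φ = -58.67389°, λ = -135.28694°
LOC9: φ = -71.28806°, λ = -105.07667°
OC-69: φ = -77.42056°, λ = -91.98361°
MOOR-87→LOC9: c = 0.307114 rad, d = 1956.32 km
LOC9→OC-69: c = 0.122869 rad, d = 782.67 km
Total = 1956.32 + 782.67 = 2738.99 km

2739 km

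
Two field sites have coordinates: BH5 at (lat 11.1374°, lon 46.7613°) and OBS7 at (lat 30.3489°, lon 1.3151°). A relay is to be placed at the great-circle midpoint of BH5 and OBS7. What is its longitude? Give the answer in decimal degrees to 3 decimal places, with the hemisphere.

Bx = cos φ₂ cos Δλ = 0.605438,  By = cos φ₂ sin Δλ = -0.614942
φₘ = atan2(sin φ₁ + sin φ₂, √((cos φ₁ + Bx)² + By²)) = 22.31576°
λₘ = λ₁ + atan2(By, cos φ₁ + Bx) = 25.57579°

25.576°E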